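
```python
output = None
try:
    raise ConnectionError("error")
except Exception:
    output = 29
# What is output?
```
29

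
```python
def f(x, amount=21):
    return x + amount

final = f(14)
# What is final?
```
35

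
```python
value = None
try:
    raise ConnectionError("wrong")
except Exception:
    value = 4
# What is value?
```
4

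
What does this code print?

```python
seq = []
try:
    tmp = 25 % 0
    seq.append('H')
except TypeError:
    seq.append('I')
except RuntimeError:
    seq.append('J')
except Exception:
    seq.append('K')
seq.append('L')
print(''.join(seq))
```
KL

ZeroDivisionError not specifically caught, falls to Exception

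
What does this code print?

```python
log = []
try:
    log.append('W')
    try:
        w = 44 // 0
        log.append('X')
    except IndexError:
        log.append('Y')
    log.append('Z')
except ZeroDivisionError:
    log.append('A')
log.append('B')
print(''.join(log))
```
WAB

Inner handler doesn't match, propagates to outer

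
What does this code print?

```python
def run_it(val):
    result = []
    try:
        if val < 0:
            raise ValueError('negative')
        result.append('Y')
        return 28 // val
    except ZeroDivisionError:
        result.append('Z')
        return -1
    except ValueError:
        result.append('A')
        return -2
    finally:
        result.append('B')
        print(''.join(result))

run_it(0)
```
YZB

val=0 causes ZeroDivisionError, caught, finally prints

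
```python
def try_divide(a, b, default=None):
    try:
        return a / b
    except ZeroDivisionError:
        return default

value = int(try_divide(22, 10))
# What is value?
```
2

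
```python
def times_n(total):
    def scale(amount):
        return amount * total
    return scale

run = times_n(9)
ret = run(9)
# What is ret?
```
81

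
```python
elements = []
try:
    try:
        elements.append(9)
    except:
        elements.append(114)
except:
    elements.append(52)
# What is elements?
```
[9]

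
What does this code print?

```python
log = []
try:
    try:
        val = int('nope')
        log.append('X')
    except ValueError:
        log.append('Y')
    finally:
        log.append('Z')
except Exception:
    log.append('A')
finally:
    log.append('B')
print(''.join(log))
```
YZB

Both finally blocks run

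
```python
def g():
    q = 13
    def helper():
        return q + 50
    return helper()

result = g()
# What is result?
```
63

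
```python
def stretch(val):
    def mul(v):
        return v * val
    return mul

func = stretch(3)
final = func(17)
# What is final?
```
51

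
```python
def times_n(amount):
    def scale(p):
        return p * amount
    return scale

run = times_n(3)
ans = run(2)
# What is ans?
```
6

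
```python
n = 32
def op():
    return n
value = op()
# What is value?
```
32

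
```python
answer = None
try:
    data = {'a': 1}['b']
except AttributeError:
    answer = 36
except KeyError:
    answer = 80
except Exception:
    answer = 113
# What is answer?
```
80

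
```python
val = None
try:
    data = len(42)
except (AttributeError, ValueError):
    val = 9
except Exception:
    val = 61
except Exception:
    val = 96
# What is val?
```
61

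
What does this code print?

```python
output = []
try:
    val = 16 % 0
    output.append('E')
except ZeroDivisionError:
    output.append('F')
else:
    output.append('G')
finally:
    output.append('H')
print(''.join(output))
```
FH

Exception: except runs, else skipped, finally runs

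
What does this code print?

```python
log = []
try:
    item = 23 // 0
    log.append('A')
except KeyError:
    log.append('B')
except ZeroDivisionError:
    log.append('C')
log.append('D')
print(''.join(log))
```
CD

ZeroDivisionError is caught by its specific handler, not KeyError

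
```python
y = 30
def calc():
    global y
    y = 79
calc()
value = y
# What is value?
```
79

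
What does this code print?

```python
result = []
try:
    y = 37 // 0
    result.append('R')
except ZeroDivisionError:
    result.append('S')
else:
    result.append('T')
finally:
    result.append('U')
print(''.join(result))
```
SU

Exception: except runs, else skipped, finally runs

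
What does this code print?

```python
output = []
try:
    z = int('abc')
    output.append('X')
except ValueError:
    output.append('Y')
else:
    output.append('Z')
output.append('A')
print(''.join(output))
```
YA

else block skipped when exception is caught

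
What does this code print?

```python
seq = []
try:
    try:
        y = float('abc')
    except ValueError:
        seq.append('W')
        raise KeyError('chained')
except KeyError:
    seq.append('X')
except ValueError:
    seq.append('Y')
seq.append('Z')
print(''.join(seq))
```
WXZ

KeyError raised and caught, original ValueError not re-raised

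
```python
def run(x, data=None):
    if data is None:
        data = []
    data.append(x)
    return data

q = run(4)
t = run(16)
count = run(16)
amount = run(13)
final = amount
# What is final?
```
[13]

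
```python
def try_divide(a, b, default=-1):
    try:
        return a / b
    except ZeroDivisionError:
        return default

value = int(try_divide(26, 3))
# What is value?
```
8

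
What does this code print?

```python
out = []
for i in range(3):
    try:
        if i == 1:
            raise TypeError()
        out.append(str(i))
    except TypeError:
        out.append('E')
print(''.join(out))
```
0E2

Exception on i=1 caught, loop continues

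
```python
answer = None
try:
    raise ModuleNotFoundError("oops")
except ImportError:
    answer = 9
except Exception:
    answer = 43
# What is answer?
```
9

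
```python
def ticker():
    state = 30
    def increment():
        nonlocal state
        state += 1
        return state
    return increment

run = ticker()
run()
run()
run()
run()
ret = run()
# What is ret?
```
35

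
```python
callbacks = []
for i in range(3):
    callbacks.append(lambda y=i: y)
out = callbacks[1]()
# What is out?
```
1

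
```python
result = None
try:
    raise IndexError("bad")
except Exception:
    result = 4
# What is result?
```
4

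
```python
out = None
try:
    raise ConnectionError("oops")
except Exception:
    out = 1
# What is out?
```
1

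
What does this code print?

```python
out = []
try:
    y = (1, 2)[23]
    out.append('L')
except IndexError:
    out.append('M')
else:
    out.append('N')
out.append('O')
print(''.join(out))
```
MO

else block skipped when exception is caught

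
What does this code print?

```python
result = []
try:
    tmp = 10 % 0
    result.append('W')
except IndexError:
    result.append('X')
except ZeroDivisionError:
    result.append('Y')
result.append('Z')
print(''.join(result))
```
YZ

ZeroDivisionError is caught by its specific handler, not IndexError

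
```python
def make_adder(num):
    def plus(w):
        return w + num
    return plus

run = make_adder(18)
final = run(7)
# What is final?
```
25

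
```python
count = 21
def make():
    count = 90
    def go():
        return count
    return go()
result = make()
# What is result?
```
90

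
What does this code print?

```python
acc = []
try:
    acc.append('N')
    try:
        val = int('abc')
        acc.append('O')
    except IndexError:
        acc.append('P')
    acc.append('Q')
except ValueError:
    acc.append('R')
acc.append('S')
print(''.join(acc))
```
NRS

Inner handler doesn't match, propagates to outer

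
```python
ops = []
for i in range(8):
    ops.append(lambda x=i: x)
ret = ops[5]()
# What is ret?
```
5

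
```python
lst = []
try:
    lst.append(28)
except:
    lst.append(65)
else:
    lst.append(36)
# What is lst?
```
[28, 36]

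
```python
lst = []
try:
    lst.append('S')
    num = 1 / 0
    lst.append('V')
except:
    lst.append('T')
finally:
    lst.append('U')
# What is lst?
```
['S', 'T', 'U']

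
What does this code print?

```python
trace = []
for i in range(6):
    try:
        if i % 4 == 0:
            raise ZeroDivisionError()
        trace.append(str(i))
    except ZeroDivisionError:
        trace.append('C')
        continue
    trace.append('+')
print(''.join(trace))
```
C1+2+3+C5+

continue in except skips rest of loop body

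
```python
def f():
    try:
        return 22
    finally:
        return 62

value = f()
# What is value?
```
62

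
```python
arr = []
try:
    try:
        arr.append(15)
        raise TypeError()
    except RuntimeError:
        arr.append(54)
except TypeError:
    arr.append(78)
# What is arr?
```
[15, 78]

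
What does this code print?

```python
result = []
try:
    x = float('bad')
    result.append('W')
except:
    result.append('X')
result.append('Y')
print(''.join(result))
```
XY

Exception raised in try, caught by bare except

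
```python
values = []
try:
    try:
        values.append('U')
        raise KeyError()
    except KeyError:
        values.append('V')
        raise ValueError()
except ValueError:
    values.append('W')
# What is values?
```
['U', 'V', 'W']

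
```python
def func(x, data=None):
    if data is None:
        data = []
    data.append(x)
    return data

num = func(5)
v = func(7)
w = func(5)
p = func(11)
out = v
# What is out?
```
[7]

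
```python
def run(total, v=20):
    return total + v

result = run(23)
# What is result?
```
43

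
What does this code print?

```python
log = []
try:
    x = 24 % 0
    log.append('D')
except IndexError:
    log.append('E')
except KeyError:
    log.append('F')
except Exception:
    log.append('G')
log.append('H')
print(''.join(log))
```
GH

ZeroDivisionError not specifically caught, falls to Exception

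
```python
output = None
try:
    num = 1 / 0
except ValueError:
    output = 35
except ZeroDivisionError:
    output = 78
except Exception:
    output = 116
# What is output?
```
78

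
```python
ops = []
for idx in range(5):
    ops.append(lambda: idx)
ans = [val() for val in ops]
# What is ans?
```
[4, 4, 4, 4, 4]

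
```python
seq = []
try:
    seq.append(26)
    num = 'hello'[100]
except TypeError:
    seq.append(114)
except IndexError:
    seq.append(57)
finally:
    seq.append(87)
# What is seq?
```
[26, 57, 87]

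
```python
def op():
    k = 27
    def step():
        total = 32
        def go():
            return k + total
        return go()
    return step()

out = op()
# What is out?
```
59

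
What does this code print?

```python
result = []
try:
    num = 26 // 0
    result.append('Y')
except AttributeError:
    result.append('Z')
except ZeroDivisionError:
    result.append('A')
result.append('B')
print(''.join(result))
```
AB

ZeroDivisionError is caught by its specific handler, not AttributeError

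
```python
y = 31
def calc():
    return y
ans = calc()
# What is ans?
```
31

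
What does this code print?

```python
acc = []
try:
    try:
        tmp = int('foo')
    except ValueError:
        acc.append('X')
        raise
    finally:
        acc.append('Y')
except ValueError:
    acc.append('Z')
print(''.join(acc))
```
XYZ

finally runs before re-raised exception propagates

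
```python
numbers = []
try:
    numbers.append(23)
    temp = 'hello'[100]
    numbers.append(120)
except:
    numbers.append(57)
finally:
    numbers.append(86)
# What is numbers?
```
[23, 57, 86]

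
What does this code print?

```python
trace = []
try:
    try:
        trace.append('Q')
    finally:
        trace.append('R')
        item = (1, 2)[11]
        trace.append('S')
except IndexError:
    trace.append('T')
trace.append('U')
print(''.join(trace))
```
QRTU

Exception in inner finally caught by outer except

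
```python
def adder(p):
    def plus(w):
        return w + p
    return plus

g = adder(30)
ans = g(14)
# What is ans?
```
44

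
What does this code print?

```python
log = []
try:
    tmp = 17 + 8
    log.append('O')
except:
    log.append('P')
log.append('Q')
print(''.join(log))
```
OQ

No exception, try block completes normally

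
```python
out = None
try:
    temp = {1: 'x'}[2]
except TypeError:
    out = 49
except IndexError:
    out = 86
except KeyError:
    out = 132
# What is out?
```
132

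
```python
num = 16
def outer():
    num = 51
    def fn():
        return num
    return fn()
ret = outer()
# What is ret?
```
51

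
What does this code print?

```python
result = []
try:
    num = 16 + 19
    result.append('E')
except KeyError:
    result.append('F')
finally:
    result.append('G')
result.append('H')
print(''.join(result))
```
EGH

finally runs after normal execution too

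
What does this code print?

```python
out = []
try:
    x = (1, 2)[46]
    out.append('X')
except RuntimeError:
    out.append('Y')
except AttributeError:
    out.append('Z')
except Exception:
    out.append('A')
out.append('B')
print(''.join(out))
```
AB

IndexError not specifically caught, falls to Exception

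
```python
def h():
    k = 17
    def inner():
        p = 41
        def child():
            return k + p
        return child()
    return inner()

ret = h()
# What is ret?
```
58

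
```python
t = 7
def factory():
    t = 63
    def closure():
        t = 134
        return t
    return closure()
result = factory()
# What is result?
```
134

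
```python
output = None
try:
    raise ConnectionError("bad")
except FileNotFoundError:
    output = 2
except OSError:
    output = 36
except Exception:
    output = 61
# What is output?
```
36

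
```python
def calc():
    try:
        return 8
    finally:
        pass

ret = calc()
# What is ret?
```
8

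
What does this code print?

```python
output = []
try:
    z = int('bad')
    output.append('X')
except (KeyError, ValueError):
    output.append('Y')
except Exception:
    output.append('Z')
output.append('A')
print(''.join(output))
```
YA

ValueError matches tuple containing it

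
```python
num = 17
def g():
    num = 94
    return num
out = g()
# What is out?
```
94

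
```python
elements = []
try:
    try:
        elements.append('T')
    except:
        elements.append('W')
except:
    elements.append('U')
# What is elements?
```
['T']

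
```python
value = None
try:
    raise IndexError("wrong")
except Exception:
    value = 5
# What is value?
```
5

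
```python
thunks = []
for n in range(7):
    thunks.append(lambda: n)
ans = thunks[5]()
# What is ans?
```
6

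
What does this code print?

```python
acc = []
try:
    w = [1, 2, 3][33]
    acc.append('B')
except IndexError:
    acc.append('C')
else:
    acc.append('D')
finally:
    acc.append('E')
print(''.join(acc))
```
CE

Exception: except runs, else skipped, finally runs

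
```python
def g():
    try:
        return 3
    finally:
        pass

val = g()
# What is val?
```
3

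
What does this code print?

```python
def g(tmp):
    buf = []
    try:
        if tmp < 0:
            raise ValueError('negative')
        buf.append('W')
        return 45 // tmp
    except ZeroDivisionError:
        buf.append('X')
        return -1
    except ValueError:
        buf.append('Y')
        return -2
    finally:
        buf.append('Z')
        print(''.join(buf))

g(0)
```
WXZ

tmp=0 causes ZeroDivisionError, caught, finally prints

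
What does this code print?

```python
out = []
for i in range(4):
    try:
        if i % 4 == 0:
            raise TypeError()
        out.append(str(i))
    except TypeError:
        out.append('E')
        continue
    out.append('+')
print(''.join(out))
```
E1+2+3+

continue in except skips rest of loop body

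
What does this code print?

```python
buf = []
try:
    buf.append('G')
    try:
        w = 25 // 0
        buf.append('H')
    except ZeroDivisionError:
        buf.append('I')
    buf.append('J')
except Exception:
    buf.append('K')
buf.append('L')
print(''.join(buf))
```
GIJL

Inner exception caught by inner handler, outer continues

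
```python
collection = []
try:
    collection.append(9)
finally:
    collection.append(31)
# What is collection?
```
[9, 31]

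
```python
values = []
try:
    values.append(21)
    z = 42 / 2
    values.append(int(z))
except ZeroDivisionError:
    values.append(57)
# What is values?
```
[21, 21]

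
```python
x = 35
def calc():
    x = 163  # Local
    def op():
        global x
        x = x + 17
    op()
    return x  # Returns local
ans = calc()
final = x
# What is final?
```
52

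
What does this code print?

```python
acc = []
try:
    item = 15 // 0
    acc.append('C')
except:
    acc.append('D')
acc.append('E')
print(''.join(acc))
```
DE

Exception raised in try, caught by bare except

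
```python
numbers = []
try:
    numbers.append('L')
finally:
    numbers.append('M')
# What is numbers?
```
['L', 'M']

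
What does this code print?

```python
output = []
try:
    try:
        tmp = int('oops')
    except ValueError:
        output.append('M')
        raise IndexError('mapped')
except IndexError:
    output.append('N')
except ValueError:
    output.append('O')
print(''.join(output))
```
MN

New IndexError raised, caught by outer IndexError handler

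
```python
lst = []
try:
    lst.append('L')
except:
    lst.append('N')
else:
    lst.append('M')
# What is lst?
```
['L', 'M']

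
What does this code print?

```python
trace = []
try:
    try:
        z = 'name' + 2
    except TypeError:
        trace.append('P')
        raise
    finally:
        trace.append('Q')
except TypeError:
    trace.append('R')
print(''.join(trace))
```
PQR

finally runs before re-raised exception propagates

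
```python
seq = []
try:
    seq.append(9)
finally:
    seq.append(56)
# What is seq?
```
[9, 56]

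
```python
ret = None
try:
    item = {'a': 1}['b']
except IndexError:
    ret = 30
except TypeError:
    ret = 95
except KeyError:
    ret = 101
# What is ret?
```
101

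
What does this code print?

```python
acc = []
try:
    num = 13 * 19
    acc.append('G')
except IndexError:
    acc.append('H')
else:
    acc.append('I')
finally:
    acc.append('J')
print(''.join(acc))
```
GIJ

else runs before finally when no exception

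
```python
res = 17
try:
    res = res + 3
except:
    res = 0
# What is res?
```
20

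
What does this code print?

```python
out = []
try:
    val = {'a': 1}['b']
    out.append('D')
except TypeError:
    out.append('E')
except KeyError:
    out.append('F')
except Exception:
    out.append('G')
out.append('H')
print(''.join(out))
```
FH

KeyError matches before generic Exception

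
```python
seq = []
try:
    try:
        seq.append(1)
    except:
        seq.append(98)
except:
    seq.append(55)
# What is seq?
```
[1]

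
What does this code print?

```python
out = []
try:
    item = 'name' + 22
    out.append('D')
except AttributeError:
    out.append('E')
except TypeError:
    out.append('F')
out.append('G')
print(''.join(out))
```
FG

TypeError is caught by its specific handler, not AttributeError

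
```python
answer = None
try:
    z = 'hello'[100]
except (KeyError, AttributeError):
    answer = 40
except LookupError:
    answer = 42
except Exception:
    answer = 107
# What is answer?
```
42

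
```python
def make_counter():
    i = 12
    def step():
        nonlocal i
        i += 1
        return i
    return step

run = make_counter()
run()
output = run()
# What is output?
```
14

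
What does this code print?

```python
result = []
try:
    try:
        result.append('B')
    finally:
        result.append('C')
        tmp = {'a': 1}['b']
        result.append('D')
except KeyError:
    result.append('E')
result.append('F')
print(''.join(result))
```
BCEF

Exception in inner finally caught by outer except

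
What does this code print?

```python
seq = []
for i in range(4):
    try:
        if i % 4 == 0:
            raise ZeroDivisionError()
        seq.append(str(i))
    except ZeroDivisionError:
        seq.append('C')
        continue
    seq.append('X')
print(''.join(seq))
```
C1X2X3X

continue in except skips rest of loop body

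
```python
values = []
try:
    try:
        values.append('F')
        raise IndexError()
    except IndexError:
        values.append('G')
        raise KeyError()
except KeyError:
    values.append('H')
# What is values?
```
['F', 'G', 'H']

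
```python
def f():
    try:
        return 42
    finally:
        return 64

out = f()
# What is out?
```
64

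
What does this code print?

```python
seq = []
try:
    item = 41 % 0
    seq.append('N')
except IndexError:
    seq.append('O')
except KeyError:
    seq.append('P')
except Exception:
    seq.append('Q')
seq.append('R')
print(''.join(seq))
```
QR

ZeroDivisionError not specifically caught, falls to Exception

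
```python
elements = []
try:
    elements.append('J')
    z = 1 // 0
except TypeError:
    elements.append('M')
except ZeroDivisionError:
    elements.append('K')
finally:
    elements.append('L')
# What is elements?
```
['J', 'K', 'L']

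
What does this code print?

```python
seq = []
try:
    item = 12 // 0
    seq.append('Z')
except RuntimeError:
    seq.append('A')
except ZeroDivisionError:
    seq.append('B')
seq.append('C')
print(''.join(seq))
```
BC

ZeroDivisionError is caught by its specific handler, not RuntimeError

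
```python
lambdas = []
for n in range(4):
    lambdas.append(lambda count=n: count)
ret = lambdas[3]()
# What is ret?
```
3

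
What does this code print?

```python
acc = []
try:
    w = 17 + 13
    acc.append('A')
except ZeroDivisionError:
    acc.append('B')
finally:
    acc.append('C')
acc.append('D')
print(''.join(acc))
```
ACD

finally runs after normal execution too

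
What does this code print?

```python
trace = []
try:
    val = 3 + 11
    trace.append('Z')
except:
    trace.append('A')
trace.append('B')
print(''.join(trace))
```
ZB

No exception, try block completes normally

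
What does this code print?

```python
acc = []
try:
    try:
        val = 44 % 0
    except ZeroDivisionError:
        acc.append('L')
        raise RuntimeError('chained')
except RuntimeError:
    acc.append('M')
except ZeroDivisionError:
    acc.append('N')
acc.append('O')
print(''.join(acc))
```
LMO

RuntimeError raised and caught, original ZeroDivisionError not re-raised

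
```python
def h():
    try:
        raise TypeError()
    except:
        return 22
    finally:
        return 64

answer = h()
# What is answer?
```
64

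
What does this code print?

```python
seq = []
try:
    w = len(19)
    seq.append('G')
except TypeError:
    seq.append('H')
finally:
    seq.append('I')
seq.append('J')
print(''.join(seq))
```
HIJ

finally always runs, even after exception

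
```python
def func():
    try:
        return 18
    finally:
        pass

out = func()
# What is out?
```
18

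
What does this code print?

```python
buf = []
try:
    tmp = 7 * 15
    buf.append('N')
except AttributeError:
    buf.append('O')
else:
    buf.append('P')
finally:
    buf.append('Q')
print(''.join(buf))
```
NPQ

else runs before finally when no exception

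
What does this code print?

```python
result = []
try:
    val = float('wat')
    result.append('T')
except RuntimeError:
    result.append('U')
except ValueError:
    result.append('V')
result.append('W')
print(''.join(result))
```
VW

ValueError is caught by its specific handler, not RuntimeError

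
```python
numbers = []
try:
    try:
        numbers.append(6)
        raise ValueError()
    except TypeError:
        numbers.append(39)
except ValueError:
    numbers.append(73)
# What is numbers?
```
[6, 73]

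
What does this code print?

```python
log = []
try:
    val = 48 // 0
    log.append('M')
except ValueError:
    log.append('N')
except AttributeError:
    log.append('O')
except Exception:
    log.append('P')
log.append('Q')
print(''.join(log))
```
PQ

ZeroDivisionError not specifically caught, falls to Exception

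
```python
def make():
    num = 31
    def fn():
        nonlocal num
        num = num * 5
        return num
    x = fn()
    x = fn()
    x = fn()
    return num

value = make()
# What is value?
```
3875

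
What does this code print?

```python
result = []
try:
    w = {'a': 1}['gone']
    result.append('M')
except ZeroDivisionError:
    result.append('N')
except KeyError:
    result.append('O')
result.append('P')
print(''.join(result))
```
OP

KeyError is caught by its specific handler, not ZeroDivisionError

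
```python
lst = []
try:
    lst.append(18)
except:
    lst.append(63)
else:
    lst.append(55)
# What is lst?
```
[18, 55]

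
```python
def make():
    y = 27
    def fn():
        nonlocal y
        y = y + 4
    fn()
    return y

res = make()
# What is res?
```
31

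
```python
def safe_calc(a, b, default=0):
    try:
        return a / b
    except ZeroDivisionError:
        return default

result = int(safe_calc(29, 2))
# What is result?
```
14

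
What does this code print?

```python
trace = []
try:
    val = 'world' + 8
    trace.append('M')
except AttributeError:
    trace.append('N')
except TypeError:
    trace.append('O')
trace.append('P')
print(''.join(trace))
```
OP

TypeError is caught by its specific handler, not AttributeError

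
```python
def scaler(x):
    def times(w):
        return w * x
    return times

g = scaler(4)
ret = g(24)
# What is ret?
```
96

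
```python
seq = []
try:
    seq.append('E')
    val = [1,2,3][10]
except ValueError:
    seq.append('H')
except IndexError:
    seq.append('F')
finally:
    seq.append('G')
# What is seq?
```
['E', 'F', 'G']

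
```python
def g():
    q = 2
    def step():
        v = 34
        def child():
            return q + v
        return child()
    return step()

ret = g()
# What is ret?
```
36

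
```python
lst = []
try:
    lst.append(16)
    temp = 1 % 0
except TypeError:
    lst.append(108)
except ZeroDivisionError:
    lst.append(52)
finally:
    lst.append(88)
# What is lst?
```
[16, 52, 88]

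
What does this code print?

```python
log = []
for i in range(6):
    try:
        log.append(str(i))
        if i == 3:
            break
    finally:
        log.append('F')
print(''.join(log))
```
0F1F2F3F

finally runs even when breaking out of loop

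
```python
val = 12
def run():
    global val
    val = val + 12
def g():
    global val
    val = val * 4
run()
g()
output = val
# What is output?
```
96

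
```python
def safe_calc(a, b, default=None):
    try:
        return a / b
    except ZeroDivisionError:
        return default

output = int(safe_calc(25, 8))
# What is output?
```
3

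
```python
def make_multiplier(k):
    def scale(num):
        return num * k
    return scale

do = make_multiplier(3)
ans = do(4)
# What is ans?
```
12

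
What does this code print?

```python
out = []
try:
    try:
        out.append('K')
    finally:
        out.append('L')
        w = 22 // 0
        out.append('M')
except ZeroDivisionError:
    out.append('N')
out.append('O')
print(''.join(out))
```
KLNO

Exception in inner finally caught by outer except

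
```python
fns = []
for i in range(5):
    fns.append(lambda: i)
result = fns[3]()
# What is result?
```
4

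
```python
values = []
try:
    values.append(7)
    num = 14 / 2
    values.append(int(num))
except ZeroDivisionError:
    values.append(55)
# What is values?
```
[7, 7]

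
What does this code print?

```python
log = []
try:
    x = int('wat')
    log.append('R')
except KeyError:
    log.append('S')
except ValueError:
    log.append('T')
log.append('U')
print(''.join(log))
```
TU

ValueError is caught by its specific handler, not KeyError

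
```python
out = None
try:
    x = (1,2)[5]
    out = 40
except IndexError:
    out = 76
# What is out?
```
76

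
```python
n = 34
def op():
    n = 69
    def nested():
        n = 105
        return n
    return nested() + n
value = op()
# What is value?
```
174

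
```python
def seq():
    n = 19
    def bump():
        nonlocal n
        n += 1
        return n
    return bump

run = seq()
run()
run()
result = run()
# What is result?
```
22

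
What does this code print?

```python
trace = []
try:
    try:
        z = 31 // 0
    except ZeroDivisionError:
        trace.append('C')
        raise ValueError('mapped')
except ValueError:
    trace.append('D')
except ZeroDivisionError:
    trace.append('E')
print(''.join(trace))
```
CD

New ValueError raised, caught by outer ValueError handler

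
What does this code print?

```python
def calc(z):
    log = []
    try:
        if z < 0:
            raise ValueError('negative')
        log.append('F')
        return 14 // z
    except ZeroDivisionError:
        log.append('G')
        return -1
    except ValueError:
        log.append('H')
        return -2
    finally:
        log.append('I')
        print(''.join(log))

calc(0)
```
FGI

z=0 causes ZeroDivisionError, caught, finally prints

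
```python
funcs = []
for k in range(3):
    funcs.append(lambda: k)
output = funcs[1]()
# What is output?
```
2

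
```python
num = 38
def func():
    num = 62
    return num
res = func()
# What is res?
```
62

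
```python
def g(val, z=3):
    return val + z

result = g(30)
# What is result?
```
33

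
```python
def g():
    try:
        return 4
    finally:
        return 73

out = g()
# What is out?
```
73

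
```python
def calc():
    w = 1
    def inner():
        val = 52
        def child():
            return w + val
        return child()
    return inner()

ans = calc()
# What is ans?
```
53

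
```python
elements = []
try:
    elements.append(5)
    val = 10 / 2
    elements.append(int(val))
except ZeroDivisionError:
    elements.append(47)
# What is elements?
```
[5, 5]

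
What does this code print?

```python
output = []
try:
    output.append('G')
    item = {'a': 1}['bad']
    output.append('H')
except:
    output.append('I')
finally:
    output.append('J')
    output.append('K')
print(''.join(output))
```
GIJK

Code before exception runs, then except, then all of finally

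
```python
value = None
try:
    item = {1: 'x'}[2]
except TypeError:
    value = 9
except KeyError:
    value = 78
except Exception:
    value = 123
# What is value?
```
78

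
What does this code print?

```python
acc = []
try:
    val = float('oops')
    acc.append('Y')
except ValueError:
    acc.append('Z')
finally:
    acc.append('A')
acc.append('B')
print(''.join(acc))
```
ZAB

finally always runs, even after exception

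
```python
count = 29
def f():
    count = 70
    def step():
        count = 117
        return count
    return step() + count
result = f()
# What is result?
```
187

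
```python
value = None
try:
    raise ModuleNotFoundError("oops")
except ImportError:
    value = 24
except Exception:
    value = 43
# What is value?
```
24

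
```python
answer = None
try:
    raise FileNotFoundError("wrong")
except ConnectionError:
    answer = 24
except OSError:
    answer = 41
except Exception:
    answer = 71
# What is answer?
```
41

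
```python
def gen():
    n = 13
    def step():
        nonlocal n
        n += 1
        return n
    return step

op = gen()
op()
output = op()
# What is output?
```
15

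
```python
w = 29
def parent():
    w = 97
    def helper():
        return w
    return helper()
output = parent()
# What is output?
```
97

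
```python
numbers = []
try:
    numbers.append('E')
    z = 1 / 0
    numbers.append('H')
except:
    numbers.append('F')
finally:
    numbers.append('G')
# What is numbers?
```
['E', 'F', 'G']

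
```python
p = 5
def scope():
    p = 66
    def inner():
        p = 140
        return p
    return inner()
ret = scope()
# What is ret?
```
140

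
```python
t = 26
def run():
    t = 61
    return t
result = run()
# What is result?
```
61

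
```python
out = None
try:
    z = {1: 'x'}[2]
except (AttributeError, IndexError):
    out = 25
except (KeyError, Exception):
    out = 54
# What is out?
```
54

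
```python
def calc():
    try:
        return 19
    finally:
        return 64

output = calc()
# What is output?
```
64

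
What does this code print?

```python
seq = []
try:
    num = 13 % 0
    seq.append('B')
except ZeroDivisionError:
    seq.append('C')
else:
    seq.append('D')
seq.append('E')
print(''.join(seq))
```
CE

else block skipped when exception is caught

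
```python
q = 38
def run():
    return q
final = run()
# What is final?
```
38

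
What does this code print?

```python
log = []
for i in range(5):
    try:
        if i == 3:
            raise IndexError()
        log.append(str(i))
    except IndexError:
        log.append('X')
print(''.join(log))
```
012X4

Exception on i=3 caught, loop continues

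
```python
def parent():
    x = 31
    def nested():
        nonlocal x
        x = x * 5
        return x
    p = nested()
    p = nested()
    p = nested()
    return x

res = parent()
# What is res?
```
3875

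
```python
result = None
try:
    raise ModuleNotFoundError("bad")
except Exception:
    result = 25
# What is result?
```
25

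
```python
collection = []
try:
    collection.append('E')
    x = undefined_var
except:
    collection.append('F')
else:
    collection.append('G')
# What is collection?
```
['E', 'F']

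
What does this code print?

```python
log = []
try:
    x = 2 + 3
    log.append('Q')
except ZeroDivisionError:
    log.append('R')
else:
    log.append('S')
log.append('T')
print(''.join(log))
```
QST

else block runs when no exception occurs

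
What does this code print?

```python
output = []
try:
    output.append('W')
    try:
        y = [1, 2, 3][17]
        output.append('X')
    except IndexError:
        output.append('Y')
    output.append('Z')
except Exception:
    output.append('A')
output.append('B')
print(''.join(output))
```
WYZB

Inner exception caught by inner handler, outer continues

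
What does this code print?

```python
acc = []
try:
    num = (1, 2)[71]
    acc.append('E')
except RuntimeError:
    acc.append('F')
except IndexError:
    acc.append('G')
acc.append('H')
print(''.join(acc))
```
GH

IndexError is caught by its specific handler, not RuntimeError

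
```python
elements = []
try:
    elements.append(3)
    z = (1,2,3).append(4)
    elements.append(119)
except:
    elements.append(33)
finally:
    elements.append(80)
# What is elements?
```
[3, 33, 80]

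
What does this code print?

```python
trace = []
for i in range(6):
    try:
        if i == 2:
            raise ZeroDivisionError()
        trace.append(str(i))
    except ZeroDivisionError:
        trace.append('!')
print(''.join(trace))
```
01!345

Exception on i=2 caught, loop continues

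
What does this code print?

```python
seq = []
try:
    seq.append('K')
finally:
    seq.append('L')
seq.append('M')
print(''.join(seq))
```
KLM

try/finally without except, no exception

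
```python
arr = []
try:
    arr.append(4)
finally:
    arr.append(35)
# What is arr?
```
[4, 35]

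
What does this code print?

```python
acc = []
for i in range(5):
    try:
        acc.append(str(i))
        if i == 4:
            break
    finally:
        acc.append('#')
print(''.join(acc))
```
0#1#2#3#4#

finally runs even when breaking out of loop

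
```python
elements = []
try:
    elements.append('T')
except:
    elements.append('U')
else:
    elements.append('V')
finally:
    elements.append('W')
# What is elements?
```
['T', 'V', 'W']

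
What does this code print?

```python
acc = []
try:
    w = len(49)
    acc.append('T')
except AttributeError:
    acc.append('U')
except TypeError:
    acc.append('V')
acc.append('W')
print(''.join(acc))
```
VW

TypeError is caught by its specific handler, not AttributeError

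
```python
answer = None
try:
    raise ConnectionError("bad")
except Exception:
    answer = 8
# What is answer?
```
8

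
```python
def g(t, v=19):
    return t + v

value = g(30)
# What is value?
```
49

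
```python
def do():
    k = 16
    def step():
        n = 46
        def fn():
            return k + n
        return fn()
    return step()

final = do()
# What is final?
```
62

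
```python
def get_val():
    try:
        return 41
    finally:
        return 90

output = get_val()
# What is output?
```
90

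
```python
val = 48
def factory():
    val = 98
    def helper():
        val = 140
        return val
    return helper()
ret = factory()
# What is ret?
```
140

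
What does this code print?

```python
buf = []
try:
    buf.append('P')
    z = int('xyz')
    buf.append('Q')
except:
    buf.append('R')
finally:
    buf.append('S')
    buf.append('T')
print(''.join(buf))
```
PRST

Code before exception runs, then except, then all of finally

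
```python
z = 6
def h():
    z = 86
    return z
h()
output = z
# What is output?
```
6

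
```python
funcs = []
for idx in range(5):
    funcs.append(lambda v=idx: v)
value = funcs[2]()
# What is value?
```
2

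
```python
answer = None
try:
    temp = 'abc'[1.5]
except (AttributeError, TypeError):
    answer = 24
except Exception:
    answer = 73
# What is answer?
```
24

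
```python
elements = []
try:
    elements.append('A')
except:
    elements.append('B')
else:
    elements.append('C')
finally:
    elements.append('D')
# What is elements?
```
['A', 'C', 'D']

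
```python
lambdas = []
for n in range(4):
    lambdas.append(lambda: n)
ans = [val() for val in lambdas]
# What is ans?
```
[3, 3, 3, 3]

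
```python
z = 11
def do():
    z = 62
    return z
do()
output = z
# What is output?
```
11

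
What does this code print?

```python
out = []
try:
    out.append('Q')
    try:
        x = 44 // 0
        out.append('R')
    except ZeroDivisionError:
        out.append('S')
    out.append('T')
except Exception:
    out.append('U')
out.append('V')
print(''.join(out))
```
QSTV

Inner exception caught by inner handler, outer continues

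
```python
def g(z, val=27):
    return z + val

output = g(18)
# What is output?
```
45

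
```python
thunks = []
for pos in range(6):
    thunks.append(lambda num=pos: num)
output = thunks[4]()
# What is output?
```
4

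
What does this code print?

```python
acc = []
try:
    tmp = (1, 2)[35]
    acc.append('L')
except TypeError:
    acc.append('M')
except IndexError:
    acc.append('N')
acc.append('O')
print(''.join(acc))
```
NO

IndexError is caught by its specific handler, not TypeError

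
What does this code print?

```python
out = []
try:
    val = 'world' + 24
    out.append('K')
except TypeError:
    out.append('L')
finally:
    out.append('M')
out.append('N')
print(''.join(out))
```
LMN

finally always runs, even after exception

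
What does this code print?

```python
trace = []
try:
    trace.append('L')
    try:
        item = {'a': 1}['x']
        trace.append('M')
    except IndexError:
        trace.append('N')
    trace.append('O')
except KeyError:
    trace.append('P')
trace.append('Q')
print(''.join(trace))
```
LPQ

Inner handler doesn't match, propagates to outer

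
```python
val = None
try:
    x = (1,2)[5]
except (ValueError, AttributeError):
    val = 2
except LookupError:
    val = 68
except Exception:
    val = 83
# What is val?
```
68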